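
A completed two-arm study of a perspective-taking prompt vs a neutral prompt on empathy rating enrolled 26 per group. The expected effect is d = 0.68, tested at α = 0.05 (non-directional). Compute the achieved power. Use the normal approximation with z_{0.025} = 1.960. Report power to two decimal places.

For two equal groups, power = Φ(d·√(n/2) − z_{α/2}).
d·√(n/2) = 0.68 × √(26/2) = 0.68 × 3.606 = 2.452.
z_β = 2.452 − 1.960 = 0.492.
Power = Φ(0.492) = 0.689.

power ≈ 0.69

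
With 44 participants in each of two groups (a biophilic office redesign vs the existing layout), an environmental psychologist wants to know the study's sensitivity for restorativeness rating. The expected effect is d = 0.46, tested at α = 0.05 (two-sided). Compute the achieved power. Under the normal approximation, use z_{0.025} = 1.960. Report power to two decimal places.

power ≈ 0.58

For two equal groups, power = Φ(d·√(n/2) − z_{α/2}).
d·√(n/2) = 0.46 × √(44/2) = 0.46 × 4.690 = 2.158.
z_β = 2.158 − 1.960 = 0.198.
Power = Φ(0.198) = 0.578.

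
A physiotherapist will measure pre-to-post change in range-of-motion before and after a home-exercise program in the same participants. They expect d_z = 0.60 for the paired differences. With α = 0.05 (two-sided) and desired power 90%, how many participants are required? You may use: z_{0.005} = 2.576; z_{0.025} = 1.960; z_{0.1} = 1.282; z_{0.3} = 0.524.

For a paired (one-sample on differences) test: n = ((z_{α/2} + z_β) / d)².
z_{α/2} + z_β = 1.960 + 1.282 = 3.242.
n = (3.242 / 0.60)² = 5.403² = 29.20.
Round up.

n = 30 pairs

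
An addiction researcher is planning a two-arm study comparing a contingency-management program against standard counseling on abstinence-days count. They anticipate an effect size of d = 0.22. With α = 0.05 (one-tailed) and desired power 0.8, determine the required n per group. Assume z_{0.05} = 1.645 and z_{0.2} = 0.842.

For two independent groups with equal n: n = 2·((z_{α} + z_β) / d)².
z_{α} + z_β = 1.645 + 0.842 = 2.487.
n = 2 × (2.487 / 0.22)² = 2 × 11.305² = 2 × 127.79 = 255.6.
Round up to the next whole participant.

n = 256 per group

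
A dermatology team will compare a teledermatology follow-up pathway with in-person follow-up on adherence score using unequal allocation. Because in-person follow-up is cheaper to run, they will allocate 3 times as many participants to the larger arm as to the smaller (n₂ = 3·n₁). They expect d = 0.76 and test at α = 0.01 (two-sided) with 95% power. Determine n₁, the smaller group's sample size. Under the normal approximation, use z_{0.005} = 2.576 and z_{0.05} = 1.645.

With allocation ratio k = n₂/n₁ = 3, Var(x̄₁−x̄₂) = σ²(1/n₁ + 1/(k·n₁)) = σ²·(k+1)/(k·n₁).
So n₁ = (1 + 1/k)·((z_{α/2} + z_β)/d)² = 1.333 × (4.221/0.76)².
n₁ = 1.333 × 30.85 = 41.1.
Round up: n₁ = 42, giving n₂ = 3 × 42 = 126.

n₁ = 42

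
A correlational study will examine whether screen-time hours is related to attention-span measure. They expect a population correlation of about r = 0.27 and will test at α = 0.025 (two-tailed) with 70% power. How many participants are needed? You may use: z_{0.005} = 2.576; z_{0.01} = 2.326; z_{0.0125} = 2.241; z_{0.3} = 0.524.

n = 103

Fisher's z: C = ½·ln((1+r)/(1−r)) = ½·ln(1.7397) = 0.2769.
n = ((z_{α/2} + z_β)/C)² + 3.
(2.241 + 0.524) / 0.2769 = 2.765 / 0.2769 = 9.986.
n = 9.986² + 3 = 99.71 + 3 = 102.7.
Round up.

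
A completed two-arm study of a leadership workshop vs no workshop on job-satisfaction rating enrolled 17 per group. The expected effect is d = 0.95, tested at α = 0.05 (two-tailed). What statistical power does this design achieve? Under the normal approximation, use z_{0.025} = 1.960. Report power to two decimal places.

For two equal groups, power = Φ(d·√(n/2) − z_{α/2}).
d·√(n/2) = 0.95 × √(17/2) = 0.95 × 2.915 = 2.770.
z_β = 2.770 − 1.960 = 0.810.
Power = Φ(0.810) = 0.791.

power ≈ 0.79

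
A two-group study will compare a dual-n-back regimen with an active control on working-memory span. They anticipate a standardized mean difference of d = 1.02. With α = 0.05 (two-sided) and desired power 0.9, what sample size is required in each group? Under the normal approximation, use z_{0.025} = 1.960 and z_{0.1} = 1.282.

For two independent groups with equal n: n = 2·((z_{α/2} + z_β) / d)².
z_{α/2} + z_β = 1.960 + 1.282 = 3.242.
n = 2 × (3.242 / 1.02)² = 2 × 3.178² = 2 × 10.10 = 20.2.
Round up to the next whole participant.

n = 21 per group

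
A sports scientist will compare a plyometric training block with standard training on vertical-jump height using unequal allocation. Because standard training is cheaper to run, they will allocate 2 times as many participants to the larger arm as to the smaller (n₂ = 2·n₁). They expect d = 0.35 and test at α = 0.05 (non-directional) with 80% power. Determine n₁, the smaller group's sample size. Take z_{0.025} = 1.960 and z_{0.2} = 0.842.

n₁ = 97

With allocation ratio k = n₂/n₁ = 2, Var(x̄₁−x̄₂) = σ²(1/n₁ + 1/(k·n₁)) = σ²·(k+1)/(k·n₁).
So n₁ = (1 + 1/k)·((z_{α/2} + z_β)/d)² = 1.500 × (2.802/0.35)².
n₁ = 1.500 × 64.09 = 96.1.
Round up: n₁ = 97, giving n₂ = 2 × 97 = 194.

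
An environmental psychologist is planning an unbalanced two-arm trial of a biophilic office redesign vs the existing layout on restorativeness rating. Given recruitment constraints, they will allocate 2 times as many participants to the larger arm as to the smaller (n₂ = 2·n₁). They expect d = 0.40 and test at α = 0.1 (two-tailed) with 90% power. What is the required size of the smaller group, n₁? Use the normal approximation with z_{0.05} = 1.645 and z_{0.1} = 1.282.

n₁ = 81

With allocation ratio k = n₂/n₁ = 2, Var(x̄₁−x̄₂) = σ²(1/n₁ + 1/(k·n₁)) = σ²·(k+1)/(k·n₁).
So n₁ = (1 + 1/k)·((z_{α/2} + z_β)/d)² = 1.500 × (2.927/0.40)².
n₁ = 1.500 × 53.55 = 80.3.
Round up: n₁ = 81, giving n₂ = 2 × 81 = 162.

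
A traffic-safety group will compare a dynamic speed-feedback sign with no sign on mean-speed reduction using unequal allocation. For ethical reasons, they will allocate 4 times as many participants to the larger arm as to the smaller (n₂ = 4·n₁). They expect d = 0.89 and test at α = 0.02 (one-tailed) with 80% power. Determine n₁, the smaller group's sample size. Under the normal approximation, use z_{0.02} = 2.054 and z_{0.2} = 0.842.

n₁ = 14

With allocation ratio k = n₂/n₁ = 4, Var(x̄₁−x̄₂) = σ²(1/n₁ + 1/(k·n₁)) = σ²·(k+1)/(k·n₁).
So n₁ = (1 + 1/k)·((z_{α} + z_β)/d)² = 1.250 × (2.896/0.89)².
n₁ = 1.250 × 10.59 = 13.2.
Round up: n₁ = 14, giving n₂ = 4 × 14 = 56.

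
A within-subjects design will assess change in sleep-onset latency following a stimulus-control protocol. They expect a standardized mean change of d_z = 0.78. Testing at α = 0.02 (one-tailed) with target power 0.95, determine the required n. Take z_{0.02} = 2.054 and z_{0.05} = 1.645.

n = 23 pairs

For a paired (one-sample on differences) test: n = ((z_{α} + z_β) / d)².
z_{α} + z_β = 2.054 + 1.645 = 3.699.
n = (3.699 / 0.78)² = 4.742² = 22.49.
Round up.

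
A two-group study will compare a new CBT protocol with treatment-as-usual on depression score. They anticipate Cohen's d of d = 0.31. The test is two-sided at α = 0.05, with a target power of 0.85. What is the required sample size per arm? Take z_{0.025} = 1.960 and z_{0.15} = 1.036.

n = 187 per group

For two independent groups with equal n: n = 2·((z_{α/2} + z_β) / d)².
z_{α/2} + z_β = 1.960 + 1.036 = 2.996.
n = 2 × (2.996 / 0.31)² = 2 × 9.665² = 2 × 93.40 = 186.8.
Round up to the next whole participant.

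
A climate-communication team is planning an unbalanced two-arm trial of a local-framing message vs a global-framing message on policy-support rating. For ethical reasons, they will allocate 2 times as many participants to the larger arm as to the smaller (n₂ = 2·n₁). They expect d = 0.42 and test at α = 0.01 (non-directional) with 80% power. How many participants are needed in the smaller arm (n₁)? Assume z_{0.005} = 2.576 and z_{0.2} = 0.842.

n₁ = 100

With allocation ratio k = n₂/n₁ = 2, Var(x̄₁−x̄₂) = σ²(1/n₁ + 1/(k·n₁)) = σ²·(k+1)/(k·n₁).
So n₁ = (1 + 1/k)·((z_{α/2} + z_β)/d)² = 1.500 × (3.418/0.42)².
n₁ = 1.500 × 66.23 = 99.3.
Round up: n₁ = 100, giving n₂ = 2 × 100 = 200.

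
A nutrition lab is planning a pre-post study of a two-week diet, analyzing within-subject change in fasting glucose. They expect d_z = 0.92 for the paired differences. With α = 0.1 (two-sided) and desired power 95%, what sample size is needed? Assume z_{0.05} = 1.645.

n = 13 pairs

For a paired (one-sample on differences) test: n = ((z_{α/2} + z_β) / d)².
z_{α/2} + z_β = 1.645 + 1.645 = 3.290.
n = (3.290 / 0.92)² = 3.576² = 12.79.
Round up.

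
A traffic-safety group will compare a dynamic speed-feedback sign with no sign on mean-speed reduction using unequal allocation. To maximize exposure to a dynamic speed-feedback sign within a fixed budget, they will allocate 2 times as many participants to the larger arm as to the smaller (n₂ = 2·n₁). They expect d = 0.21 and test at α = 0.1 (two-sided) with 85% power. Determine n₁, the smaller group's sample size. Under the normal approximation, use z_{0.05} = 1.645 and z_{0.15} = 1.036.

n₁ = 245

With allocation ratio k = n₂/n₁ = 2, Var(x̄₁−x̄₂) = σ²(1/n₁ + 1/(k·n₁)) = σ²·(k+1)/(k·n₁).
So n₁ = (1 + 1/k)·((z_{α/2} + z_β)/d)² = 1.500 × (2.681/0.21)².
n₁ = 1.500 × 162.99 = 244.5.
Round up: n₁ = 245, giving n₂ = 2 × 245 = 490.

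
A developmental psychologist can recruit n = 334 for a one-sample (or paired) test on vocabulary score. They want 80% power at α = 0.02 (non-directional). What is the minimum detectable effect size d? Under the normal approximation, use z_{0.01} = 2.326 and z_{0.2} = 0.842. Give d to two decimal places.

d_min ≈ 0.17

For a single sample (or paired design) of n = 334: d_min = (z_{α/2} + z_β)/√n.
z-sum = 2.326 + 0.842 = 3.168.
d_min = 3.168 / √334 = 3.168 / 18.276 = 0.173.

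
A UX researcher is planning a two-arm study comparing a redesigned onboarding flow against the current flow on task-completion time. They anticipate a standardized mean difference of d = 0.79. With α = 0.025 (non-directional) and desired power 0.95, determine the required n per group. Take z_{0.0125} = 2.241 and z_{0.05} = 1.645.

For two independent groups with equal n: n = 2·((z_{α/2} + z_β) / d)².
z_{α/2} + z_β = 2.241 + 1.645 = 3.886.
n = 2 × (3.886 / 0.79)² = 2 × 4.919² = 2 × 24.20 = 48.4.
Round up to the next whole participant.

n = 49 per group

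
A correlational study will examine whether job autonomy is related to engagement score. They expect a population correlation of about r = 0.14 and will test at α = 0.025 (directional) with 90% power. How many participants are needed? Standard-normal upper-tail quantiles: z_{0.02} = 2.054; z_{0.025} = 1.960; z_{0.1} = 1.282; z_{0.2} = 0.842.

Fisher's z: C = ½·ln((1+r)/(1−r)) = ½·ln(1.3256) = 0.1409.
n = ((z_{α} + z_β)/C)² + 3.
(1.960 + 1.282) / 0.1409 = 3.242 / 0.1409 = 23.009.
n = 23.009² + 3 = 529.42 + 3 = 532.4.
Round up.

n = 533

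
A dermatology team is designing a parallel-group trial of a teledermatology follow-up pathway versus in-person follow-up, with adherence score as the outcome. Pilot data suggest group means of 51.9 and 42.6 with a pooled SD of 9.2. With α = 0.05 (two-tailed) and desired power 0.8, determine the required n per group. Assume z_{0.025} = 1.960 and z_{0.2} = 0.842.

n = 16 per group

Cohen's d = |M₁ − M₂| / SD_pooled = |51.9 − 42.6| / 9.2 = 9.3 / 9.2 = 1.011.
For two independent groups with equal n: n = 2·((z_{α/2} + z_β) / d)².
z_{α/2} + z_β = 1.960 + 0.842 = 2.802.
n = 2 × (2.802 / 1.011)² = 2 × 2.772² = 2 × 7.68 = 15.4.
Round up to the next whole participant.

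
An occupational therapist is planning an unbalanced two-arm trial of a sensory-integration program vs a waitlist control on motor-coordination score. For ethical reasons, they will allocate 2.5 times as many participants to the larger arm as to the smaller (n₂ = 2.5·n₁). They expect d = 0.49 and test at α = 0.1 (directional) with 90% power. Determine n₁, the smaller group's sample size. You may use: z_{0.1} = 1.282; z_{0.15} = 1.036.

With allocation ratio k = n₂/n₁ = 2.5, Var(x̄₁−x̄₂) = σ²(1/n₁ + 1/(k·n₁)) = σ²·(k+1)/(k·n₁).
So n₁ = (1 + 1/k)·((z_{α} + z_β)/d)² = 1.400 × (2.564/0.49)².
n₁ = 1.400 × 27.38 = 38.3.
Round up: n₁ = 39, giving n₂ = ⌈2.5 × 39⌉ = ⌈97.5⌉ = 98.

n₁ = 39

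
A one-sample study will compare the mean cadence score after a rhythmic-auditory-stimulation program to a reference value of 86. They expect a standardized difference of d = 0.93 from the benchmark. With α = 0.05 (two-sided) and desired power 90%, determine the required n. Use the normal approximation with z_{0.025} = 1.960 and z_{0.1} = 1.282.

For a one-sample test: n = ((z_{α/2} + z_β) / d)².
z_{α/2} + z_β = 1.960 + 1.282 = 3.242.
n = (3.242 / 0.93)² = 3.486² = 12.15.
Round up.

n = 13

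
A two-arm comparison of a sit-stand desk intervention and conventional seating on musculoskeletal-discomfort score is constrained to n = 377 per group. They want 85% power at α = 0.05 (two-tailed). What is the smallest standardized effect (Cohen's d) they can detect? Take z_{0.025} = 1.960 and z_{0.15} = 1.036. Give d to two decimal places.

For two independent groups of n = 377 each: d_min = (z_{α/2} + z_β)·√(2/n).
z-sum = 1.960 + 1.036 = 2.996.
d_min = 2.996 × √(2/377) = 2.996 × 0.0728 = 0.218.

d_min ≈ 0.22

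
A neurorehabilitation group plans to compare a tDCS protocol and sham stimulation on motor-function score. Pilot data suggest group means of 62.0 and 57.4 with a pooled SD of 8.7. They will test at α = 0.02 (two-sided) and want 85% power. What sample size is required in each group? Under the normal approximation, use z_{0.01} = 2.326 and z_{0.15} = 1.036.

n = 81 per group

Cohen's d = |M₁ − M₂| / SD_pooled = |62.0 − 57.4| / 8.7 = 4.6 / 8.7 = 0.529.
For two independent groups with equal n: n = 2·((z_{α/2} + z_β) / d)².
z_{α/2} + z_β = 2.326 + 1.036 = 3.362.
n = 2 × (3.362 / 0.529)² = 2 × 6.355² = 2 × 40.39 = 80.8.
Round up to the next whole participant.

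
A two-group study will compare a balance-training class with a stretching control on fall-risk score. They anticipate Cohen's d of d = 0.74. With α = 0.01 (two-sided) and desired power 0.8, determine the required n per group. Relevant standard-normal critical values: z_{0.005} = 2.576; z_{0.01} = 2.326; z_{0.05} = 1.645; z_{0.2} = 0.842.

n = 43 per group

For two independent groups with equal n: n = 2·((z_{α/2} + z_β) / d)².
z_{α/2} + z_β = 2.576 + 0.842 = 3.418.
n = 2 × (3.418 / 0.74)² = 2 × 4.619² = 2 × 21.33 = 42.7.
Round up to the next whole participant.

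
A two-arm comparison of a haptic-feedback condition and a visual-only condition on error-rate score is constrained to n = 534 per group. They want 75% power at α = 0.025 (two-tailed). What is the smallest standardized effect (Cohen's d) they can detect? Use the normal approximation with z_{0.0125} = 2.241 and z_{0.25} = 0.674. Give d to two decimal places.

d_min ≈ 0.18

For two independent groups of n = 534 each: d_min = (z_{α/2} + z_β)·√(2/n).
z-sum = 2.241 + 0.674 = 2.915.
d_min = 2.915 × √(2/534) = 2.915 × 0.0612 = 0.178.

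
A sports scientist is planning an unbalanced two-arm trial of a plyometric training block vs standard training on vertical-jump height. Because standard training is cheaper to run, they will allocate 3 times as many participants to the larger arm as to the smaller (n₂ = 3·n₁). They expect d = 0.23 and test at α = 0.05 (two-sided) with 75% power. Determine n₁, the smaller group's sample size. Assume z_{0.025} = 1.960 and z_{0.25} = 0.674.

With allocation ratio k = n₂/n₁ = 3, Var(x̄₁−x̄₂) = σ²(1/n₁ + 1/(k·n₁)) = σ²·(k+1)/(k·n₁).
So n₁ = (1 + 1/k)·((z_{α/2} + z_β)/d)² = 1.333 × (2.634/0.23)².
n₁ = 1.333 × 131.15 = 174.9.
Round up: n₁ = 175, giving n₂ = 3 × 175 = 525.

n₁ = 175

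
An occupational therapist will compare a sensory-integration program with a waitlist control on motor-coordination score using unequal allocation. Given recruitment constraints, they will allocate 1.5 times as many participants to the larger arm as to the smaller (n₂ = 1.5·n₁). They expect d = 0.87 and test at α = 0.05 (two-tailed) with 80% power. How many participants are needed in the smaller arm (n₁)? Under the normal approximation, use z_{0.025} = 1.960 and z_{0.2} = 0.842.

n₁ = 18

With allocation ratio k = n₂/n₁ = 1.5, Var(x̄₁−x̄₂) = σ²(1/n₁ + 1/(k·n₁)) = σ²·(k+1)/(k·n₁).
So n₁ = (1 + 1/k)·((z_{α/2} + z_β)/d)² = 1.667 × (2.802/0.87)².
n₁ = 1.667 × 10.37 = 17.3.
Round up: n₁ = 18, giving n₂ = 1.5 × 18 = 27.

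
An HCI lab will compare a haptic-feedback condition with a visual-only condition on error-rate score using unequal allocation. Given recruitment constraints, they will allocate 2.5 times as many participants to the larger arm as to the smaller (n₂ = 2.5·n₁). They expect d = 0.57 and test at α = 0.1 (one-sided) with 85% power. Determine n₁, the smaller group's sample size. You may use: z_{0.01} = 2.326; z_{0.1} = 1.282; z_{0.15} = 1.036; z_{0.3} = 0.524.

With allocation ratio k = n₂/n₁ = 2.5, Var(x̄₁−x̄₂) = σ²(1/n₁ + 1/(k·n₁)) = σ²·(k+1)/(k·n₁).
So n₁ = (1 + 1/k)·((z_{α} + z_β)/d)² = 1.400 × (2.318/0.57)².
n₁ = 1.400 × 16.54 = 23.2.
Round up: n₁ = 24, giving n₂ = 2.5 × 24 = 60.

n₁ = 24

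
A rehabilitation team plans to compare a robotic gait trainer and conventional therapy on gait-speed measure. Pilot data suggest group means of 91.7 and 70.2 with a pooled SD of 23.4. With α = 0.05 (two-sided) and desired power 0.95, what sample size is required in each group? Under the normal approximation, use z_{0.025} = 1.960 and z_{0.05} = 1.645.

n = 31 per group

Cohen's d = |M₁ − M₂| / SD_pooled = |91.7 − 70.2| / 23.4 = 21.5 / 23.4 = 0.919.
For two independent groups with equal n: n = 2·((z_{α/2} + z_β) / d)².
z_{α/2} + z_β = 1.960 + 1.645 = 3.605.
n = 2 × (3.605 / 0.919)² = 2 × 3.923² = 2 × 15.39 = 30.8.
Round up to the next whole participant.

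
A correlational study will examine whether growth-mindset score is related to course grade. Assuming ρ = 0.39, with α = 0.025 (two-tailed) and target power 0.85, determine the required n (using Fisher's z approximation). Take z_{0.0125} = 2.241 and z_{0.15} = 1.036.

Fisher's z: C = ½·ln((1+r)/(1−r)) = ½·ln(2.2787) = 0.4118.
n = ((z_{α/2} + z_β)/C)² + 3.
(2.241 + 1.036) / 0.4118 = 3.277 / 0.4118 = 7.958.
n = 7.958² + 3 = 63.33 + 3 = 66.3.
Round up.

n = 67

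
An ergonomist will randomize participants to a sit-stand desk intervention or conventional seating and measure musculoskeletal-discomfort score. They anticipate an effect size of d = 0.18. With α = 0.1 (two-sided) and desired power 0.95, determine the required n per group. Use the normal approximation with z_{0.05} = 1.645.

n = 669 per group

For two independent groups with equal n: n = 2·((z_{α/2} + z_β) / d)².
z_{α/2} + z_β = 1.645 + 1.645 = 3.290.
n = 2 × (3.290 / 0.18)² = 2 × 18.278² = 2 × 334.08 = 668.2.
Round up to the next whole participant.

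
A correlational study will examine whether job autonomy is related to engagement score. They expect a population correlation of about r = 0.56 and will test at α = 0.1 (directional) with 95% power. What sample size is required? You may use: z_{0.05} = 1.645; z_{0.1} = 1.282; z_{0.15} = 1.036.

Fisher's z: C = ½·ln((1+r)/(1−r)) = ½·ln(3.5455) = 0.6328.
n = ((z_{α} + z_β)/C)² + 3.
(1.282 + 1.645) / 0.6328 = 2.927 / 0.6328 = 4.625.
n = 4.625² + 3 = 21.40 + 3 = 24.4.
Round up.

n = 25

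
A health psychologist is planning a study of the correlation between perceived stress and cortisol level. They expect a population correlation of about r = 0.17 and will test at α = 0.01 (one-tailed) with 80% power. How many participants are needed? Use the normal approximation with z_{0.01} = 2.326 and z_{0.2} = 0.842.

Fisher's z: C = ½·ln((1+r)/(1−r)) = ½·ln(1.4096) = 0.1717.
n = ((z_{α} + z_β)/C)² + 3.
(2.326 + 0.842) / 0.1717 = 3.168 / 0.1717 = 18.451.
n = 18.451² + 3 = 340.43 + 3 = 343.4.
Round up.

n = 344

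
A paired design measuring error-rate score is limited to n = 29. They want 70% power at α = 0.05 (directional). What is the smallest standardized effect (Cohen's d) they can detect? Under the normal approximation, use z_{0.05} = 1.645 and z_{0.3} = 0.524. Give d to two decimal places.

For a single sample (or paired design) of n = 29: d_min = (z_{α} + z_β)/√n.
z-sum = 1.645 + 0.524 = 2.169.
d_min = 2.169 / √29 = 2.169 / 5.385 = 0.403.

d_min ≈ 0.40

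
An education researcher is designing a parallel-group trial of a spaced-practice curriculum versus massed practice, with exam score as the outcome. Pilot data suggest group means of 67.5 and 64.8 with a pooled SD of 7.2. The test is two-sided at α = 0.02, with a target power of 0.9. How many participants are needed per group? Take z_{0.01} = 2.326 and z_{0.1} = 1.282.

Cohen's d = |M₁ − M₂| / SD_pooled = |67.5 − 64.8| / 7.2 = 2.7 / 7.2 = 0.375.
For two independent groups with equal n: n = 2·((z_{α/2} + z_β) / d)².
z_{α/2} + z_β = 2.326 + 1.282 = 3.608.
n = 2 × (3.608 / 0.375)² = 2 × 9.621² = 2 × 92.57 = 185.1.
Round up to the next whole participant.

n = 186 per group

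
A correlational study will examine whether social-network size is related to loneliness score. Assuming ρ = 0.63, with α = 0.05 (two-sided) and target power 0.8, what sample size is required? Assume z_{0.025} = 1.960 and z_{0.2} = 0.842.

n = 18

Fisher's z: C = ½·ln((1+r)/(1−r)) = ½·ln(4.4054) = 0.7414.
n = ((z_{α/2} + z_β)/C)² + 3.
(1.960 + 0.842) / 0.7414 = 2.802 / 0.7414 = 3.779.
n = 3.779² + 3 = 14.28 + 3 = 17.3.
Round up.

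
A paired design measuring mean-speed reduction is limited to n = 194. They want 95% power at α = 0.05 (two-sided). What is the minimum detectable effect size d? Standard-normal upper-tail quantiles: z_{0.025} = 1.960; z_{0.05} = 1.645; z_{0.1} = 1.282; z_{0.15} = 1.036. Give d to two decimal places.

d_min ≈ 0.26

For a single sample (or paired design) of n = 194: d_min = (z_{α/2} + z_β)/√n.
z-sum = 1.960 + 1.645 = 3.605.
d_min = 3.605 / √194 = 3.605 / 13.928 = 0.259.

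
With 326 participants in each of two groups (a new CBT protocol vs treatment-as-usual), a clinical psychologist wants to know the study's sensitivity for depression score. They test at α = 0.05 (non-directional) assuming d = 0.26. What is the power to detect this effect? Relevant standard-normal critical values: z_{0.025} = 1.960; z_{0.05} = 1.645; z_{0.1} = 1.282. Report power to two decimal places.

power ≈ 0.91

For two equal groups, power = Φ(d·√(n/2) − z_{α/2}).
d·√(n/2) = 0.26 × √(326/2) = 0.26 × 12.767 = 3.319.
z_β = 3.319 − 1.960 = 1.359.
Power = Φ(1.359) = 0.913.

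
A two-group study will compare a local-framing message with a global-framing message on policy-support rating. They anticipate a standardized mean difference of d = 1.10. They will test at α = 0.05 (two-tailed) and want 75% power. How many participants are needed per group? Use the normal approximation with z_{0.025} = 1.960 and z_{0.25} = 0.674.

For two independent groups with equal n: n = 2·((z_{α/2} + z_β) / d)².
z_{α/2} + z_β = 1.960 + 0.674 = 2.634.
n = 2 × (2.634 / 1.10)² = 2 × 2.395² = 2 × 5.73 = 11.5.
Round up to the next whole participant.

n = 12 per group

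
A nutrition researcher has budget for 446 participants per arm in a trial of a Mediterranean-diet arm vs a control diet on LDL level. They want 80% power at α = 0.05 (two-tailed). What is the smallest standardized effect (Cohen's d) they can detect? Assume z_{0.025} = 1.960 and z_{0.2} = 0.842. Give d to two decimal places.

For two independent groups of n = 446 each: d_min = (z_{α/2} + z_β)·√(2/n).
z-sum = 1.960 + 0.842 = 2.802.
d_min = 2.802 × √(2/446) = 2.802 × 0.0670 = 0.188.

d_min ≈ 0.19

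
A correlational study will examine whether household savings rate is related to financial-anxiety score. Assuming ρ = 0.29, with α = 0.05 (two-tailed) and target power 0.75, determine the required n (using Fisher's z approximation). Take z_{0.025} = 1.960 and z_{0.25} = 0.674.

n = 81

Fisher's z: C = ½·ln((1+r)/(1−r)) = ½·ln(1.8169) = 0.2986.
n = ((z_{α/2} + z_β)/C)² + 3.
(1.960 + 0.674) / 0.2986 = 2.634 / 0.2986 = 8.821.
n = 8.821² + 3 = 77.81 + 3 = 80.8.
Round up.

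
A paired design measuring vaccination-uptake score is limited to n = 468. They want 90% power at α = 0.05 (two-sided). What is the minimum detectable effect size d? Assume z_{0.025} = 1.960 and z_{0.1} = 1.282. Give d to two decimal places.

For a single sample (or paired design) of n = 468: d_min = (z_{α/2} + z_β)/√n.
z-sum = 1.960 + 1.282 = 3.242.
d_min = 3.242 / √468 = 3.242 / 21.633 = 0.150.

d_min ≈ 0.15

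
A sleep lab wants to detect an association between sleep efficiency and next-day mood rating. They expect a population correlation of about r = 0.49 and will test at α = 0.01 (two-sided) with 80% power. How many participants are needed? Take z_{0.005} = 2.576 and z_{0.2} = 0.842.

Fisher's z: C = ½·ln((1+r)/(1−r)) = ½·ln(2.9216) = 0.5361.
n = ((z_{α/2} + z_β)/C)² + 3.
(2.576 + 0.842) / 0.5361 = 3.418 / 0.5361 = 6.376.
n = 6.376² + 3 = 40.65 + 3 = 43.6.
Round up.

n = 44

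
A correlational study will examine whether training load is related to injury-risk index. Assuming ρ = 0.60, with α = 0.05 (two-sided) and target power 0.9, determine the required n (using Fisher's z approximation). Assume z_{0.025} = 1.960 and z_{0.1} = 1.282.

Fisher's z: C = ½·ln((1+r)/(1−r)) = ½·ln(4.0000) = 0.6931.
n = ((z_{α/2} + z_β)/C)² + 3.
(1.960 + 1.282) / 0.6931 = 3.242 / 0.6931 = 4.678.
n = 4.678² + 3 = 21.88 + 3 = 24.9.
Round up.

n = 25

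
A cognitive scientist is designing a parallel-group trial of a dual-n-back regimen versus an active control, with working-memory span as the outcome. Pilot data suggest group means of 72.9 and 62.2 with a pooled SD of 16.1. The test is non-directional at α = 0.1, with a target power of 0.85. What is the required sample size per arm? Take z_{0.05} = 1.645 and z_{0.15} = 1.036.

n = 33 per group

Cohen's d = |M₁ − M₂| / SD_pooled = |72.9 − 62.2| / 16.1 = 10.7 / 16.1 = 0.665.
For two independent groups with equal n: n = 2·((z_{α/2} + z_β) / d)².
z_{α/2} + z_β = 1.645 + 1.036 = 2.681.
n = 2 × (2.681 / 0.665)² = 2 × 4.032² = 2 × 16.25 = 32.5.
Round up to the next whole participant.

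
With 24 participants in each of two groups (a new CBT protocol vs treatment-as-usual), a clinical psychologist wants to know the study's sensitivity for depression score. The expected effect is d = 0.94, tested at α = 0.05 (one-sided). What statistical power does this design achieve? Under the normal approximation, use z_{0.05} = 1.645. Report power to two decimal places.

power ≈ 0.95

For two equal groups, power = Φ(d·√(n/2) − z_{α}).
d·√(n/2) = 0.94 × √(24/2) = 0.94 × 3.464 = 3.256.
z_β = 3.256 − 1.645 = 1.611.
Power = Φ(1.611) = 0.946.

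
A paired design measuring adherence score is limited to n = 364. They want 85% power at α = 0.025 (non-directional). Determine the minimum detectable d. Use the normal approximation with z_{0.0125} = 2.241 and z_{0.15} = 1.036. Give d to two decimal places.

d_min ≈ 0.17

For a single sample (or paired design) of n = 364: d_min = (z_{α/2} + z_β)/√n.
z-sum = 2.241 + 1.036 = 3.277.
d_min = 3.277 / √364 = 3.277 / 19.079 = 0.172.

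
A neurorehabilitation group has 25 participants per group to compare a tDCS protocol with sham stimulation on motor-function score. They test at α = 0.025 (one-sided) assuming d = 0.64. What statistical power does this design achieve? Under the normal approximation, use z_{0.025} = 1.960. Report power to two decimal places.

For two equal groups, power = Φ(d·√(n/2) − z_{α}).
d·√(n/2) = 0.64 × √(25/2) = 0.64 × 3.536 = 2.263.
z_β = 2.263 − 1.960 = 0.303.
Power = Φ(0.303) = 0.619.

power ≈ 0.62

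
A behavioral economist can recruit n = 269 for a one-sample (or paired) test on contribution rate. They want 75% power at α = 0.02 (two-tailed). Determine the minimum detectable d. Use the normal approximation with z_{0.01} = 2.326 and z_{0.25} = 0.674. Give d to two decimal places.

For a single sample (or paired design) of n = 269: d_min = (z_{α/2} + z_β)/√n.
z-sum = 2.326 + 0.674 = 3.000.
d_min = 3.000 / √269 = 3.000 / 16.401 = 0.183.

d_min ≈ 0.18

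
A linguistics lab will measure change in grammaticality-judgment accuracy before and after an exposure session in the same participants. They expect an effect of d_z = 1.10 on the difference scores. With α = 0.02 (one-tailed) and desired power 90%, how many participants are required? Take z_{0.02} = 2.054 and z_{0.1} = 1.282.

n = 10 pairs

For a paired (one-sample on differences) test: n = ((z_{α} + z_β) / d)².
z_{α} + z_β = 2.054 + 1.282 = 3.336.
n = (3.336 / 1.10)² = 3.033² = 9.20.
Round up.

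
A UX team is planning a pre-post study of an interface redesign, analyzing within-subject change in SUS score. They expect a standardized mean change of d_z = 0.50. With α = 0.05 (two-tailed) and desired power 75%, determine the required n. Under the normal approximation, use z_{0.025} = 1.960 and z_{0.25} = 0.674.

For a paired (one-sample on differences) test: n = ((z_{α/2} + z_β) / d)².
z_{α/2} + z_β = 1.960 + 0.674 = 2.634.
n = (2.634 / 0.50)² = 5.268² = 27.75.
Round up.

n = 28 pairs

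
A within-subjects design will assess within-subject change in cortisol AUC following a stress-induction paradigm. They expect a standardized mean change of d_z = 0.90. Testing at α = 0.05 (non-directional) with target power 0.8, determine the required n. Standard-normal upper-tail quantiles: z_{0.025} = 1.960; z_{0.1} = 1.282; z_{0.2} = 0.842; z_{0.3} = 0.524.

For a paired (one-sample on differences) test: n = ((z_{α/2} + z_β) / d)².
z_{α/2} + z_β = 1.960 + 0.842 = 2.802.
n = (2.802 / 0.90)² = 3.113² = 9.69.
Round up.

n = 10 pairs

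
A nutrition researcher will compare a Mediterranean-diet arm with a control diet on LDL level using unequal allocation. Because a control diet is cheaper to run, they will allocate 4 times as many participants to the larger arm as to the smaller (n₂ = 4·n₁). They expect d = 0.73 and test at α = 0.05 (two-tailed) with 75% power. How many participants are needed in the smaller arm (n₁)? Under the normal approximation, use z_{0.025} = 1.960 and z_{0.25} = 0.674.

With allocation ratio k = n₂/n₁ = 4, Var(x̄₁−x̄₂) = σ²(1/n₁ + 1/(k·n₁)) = σ²·(k+1)/(k·n₁).
So n₁ = (1 + 1/k)·((z_{α/2} + z_β)/d)² = 1.250 × (2.634/0.73)².
n₁ = 1.250 × 13.02 = 16.3.
Round up: n₁ = 17, giving n₂ = 4 × 17 = 68.

n₁ = 17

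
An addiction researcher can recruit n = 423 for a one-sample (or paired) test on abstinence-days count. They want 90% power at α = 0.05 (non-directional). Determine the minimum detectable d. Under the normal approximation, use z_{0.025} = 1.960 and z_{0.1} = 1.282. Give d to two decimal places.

d_min ≈ 0.16

For a single sample (or paired design) of n = 423: d_min = (z_{α/2} + z_β)/√n.
z-sum = 1.960 + 1.282 = 3.242.
d_min = 3.242 / √423 = 3.242 / 20.567 = 0.158.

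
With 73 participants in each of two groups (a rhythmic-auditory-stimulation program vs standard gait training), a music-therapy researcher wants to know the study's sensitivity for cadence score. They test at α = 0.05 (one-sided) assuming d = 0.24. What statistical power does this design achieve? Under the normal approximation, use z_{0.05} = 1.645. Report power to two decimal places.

power ≈ 0.42

For two equal groups, power = Φ(d·√(n/2) − z_{α}).
d·√(n/2) = 0.24 × √(73/2) = 0.24 × 6.042 = 1.450.
z_β = 1.450 − 1.645 = -0.195.
Power = Φ(-0.195) = 0.423.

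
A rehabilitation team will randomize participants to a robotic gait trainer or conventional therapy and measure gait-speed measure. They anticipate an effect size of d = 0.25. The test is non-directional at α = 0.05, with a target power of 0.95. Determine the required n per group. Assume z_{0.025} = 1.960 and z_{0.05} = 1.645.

n = 416 per group

For two independent groups with equal n: n = 2·((z_{α/2} + z_β) / d)².
z_{α/2} + z_β = 1.960 + 1.645 = 3.605.
n = 2 × (3.605 / 0.25)² = 2 × 14.420² = 2 × 207.94 = 415.9.
Round up to the next whole participant.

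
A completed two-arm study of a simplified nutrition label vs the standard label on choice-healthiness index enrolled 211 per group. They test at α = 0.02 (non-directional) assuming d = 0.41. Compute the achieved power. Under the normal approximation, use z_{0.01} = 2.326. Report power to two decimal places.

power ≈ 0.97

For two equal groups, power = Φ(d·√(n/2) − z_{α/2}).
d·√(n/2) = 0.41 × √(211/2) = 0.41 × 10.271 = 4.211.
z_β = 4.211 − 2.326 = 1.885.
Power = Φ(1.885) = 0.970.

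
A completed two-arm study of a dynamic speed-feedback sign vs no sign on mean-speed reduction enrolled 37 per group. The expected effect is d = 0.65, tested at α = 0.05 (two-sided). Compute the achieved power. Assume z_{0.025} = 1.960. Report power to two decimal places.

power ≈ 0.80

For two equal groups, power = Φ(d·√(n/2) − z_{α/2}).
d·√(n/2) = 0.65 × √(37/2) = 0.65 × 4.301 = 2.796.
z_β = 2.796 − 1.960 = 0.836.
Power = Φ(0.836) = 0.798.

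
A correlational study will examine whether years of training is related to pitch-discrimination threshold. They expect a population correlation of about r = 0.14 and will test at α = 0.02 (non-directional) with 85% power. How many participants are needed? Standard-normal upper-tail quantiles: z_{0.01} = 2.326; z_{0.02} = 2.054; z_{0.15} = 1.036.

Fisher's z: C = ½·ln((1+r)/(1−r)) = ½·ln(1.3256) = 0.1409.
n = ((z_{α/2} + z_β)/C)² + 3.
(2.326 + 1.036) / 0.1409 = 3.362 / 0.1409 = 23.861.
n = 23.861² + 3 = 569.34 + 3 = 572.3.
Round up.

n = 573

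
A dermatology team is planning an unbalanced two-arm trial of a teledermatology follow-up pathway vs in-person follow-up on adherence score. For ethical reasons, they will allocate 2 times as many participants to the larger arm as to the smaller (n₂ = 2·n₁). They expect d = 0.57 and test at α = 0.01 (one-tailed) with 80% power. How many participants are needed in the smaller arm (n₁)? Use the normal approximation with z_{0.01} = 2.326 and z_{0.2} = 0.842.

n₁ = 47

With allocation ratio k = n₂/n₁ = 2, Var(x̄₁−x̄₂) = σ²(1/n₁ + 1/(k·n₁)) = σ²·(k+1)/(k·n₁).
So n₁ = (1 + 1/k)·((z_{α} + z_β)/d)² = 1.500 × (3.168/0.57)².
n₁ = 1.500 × 30.89 = 46.3.
Round up: n₁ = 47, giving n₂ = 2 × 47 = 94.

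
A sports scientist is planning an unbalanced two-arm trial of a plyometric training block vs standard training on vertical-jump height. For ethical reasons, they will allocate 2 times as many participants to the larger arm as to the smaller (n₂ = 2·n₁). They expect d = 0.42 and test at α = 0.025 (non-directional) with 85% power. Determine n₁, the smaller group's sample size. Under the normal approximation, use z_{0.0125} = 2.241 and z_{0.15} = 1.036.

With allocation ratio k = n₂/n₁ = 2, Var(x̄₁−x̄₂) = σ²(1/n₁ + 1/(k·n₁)) = σ²·(k+1)/(k·n₁).
So n₁ = (1 + 1/k)·((z_{α/2} + z_β)/d)² = 1.500 × (3.277/0.42)².
n₁ = 1.500 × 60.88 = 91.3.
Round up: n₁ = 92, giving n₂ = 2 × 92 = 184.

n₁ = 92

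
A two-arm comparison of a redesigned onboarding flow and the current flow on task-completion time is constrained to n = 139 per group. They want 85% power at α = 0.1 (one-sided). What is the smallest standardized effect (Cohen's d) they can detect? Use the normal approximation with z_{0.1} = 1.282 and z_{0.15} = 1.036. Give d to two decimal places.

For two independent groups of n = 139 each: d_min = (z_{α} + z_β)·√(2/n).
z-sum = 1.282 + 1.036 = 2.318.
d_min = 2.318 × √(2/139) = 2.318 × 0.1200 = 0.278.

d_min ≈ 0.28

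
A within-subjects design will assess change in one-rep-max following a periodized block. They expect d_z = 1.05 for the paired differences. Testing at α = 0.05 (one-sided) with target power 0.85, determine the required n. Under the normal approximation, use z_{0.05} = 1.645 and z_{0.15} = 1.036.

For a paired (one-sample on differences) test: n = ((z_{α} + z_β) / d)².
z_{α} + z_β = 1.645 + 1.036 = 2.681.
n = (2.681 / 1.05)² = 2.553² = 6.52.
Round up.

n = 7 pairs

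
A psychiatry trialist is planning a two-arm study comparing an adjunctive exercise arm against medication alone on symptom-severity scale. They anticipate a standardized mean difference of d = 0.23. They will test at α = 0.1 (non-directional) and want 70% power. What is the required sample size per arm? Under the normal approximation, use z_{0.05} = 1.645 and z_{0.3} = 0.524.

For two independent groups with equal n: n = 2·((z_{α/2} + z_β) / d)².
z_{α/2} + z_β = 1.645 + 0.524 = 2.169.
n = 2 × (2.169 / 0.23)² = 2 × 9.430² = 2 × 88.93 = 177.9.
Round up to the next whole participant.

n = 178 per group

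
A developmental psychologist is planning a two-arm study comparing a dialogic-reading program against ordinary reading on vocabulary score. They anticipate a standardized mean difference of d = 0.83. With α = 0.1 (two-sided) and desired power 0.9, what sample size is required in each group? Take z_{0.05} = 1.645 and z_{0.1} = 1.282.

n = 25 per group

For two independent groups with equal n: n = 2·((z_{α/2} + z_β) / d)².
z_{α/2} + z_β = 1.645 + 1.282 = 2.927.
n = 2 × (2.927 / 0.83)² = 2 × 3.527² = 2 × 12.44 = 24.9.
Round up to the next whole participant.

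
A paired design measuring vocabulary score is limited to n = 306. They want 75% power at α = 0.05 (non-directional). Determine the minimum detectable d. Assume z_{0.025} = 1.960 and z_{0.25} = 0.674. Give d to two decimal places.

For a single sample (or paired design) of n = 306: d_min = (z_{α/2} + z_β)/√n.
z-sum = 1.960 + 0.674 = 2.634.
d_min = 2.634 / √306 = 2.634 / 17.493 = 0.151.

d_min ≈ 0.15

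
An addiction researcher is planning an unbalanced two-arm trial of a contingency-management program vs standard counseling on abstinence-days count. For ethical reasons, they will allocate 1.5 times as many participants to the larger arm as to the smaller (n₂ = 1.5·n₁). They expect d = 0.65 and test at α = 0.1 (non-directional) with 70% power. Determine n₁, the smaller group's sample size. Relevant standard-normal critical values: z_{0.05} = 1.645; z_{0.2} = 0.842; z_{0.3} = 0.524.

n₁ = 19

With allocation ratio k = n₂/n₁ = 1.5, Var(x̄₁−x̄₂) = σ²(1/n₁ + 1/(k·n₁)) = σ²·(k+1)/(k·n₁).
So n₁ = (1 + 1/k)·((z_{α/2} + z_β)/d)² = 1.667 × (2.169/0.65)².
n₁ = 1.667 × 11.14 = 18.6.
Round up: n₁ = 19, giving n₂ = ⌈1.5 × 19⌉ = ⌈28.5⌉ = 29.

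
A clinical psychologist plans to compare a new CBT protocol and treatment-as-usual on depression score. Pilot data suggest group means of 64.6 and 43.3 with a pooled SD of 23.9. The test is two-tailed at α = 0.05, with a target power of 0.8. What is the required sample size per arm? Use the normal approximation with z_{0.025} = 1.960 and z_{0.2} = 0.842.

n = 20 per group

Cohen's d = |M₁ − M₂| / SD_pooled = |64.6 − 43.3| / 23.9 = 21.3 / 23.9 = 0.891.
For two independent groups with equal n: n = 2·((z_{α/2} + z_β) / d)².
z_{α/2} + z_β = 1.960 + 0.842 = 2.802.
n = 2 × (2.802 / 0.891)² = 2 × 3.145² = 2 × 9.89 = 19.8.
Round up to the next whole participant.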